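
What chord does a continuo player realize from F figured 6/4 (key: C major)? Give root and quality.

The figures 6/4 indicate a triad in second inversion.
In second inversion the root lies a fourth above the bass: a fourth above F in C major is B.
The chord tones are F, B, D, giving B diminished.

B diminished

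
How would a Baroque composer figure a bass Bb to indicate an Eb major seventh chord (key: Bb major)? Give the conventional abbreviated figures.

Bb is the fifth of Eb major seventh, so the chord is in second inversion.
A seventh chord in second inversion is figured 6/4/3, conventionally abbreviated 4/3.

4/3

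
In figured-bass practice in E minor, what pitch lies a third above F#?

Counting 2 letter steps above F# lands on A; in E minor, that letter is A.

A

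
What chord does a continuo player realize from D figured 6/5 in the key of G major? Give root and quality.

The figures 6/5 indicate a seventh chord in first inversion.
In first inversion the root lies a sixth above the bass: a sixth above D in G major is B.
The chord tones are D, F#, A, B, giving B minor seventh.

B minor seventh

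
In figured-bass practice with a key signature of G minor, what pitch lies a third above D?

F

Counting 2 letter steps above D lands on F; in G minor, that letter is F.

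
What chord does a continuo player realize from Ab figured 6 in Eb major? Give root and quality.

The figures 6 indicate a triad in first inversion.
In first inversion the root lies a sixth above the bass: a sixth above Ab in Eb major is F.
The chord tones are Ab, C, F, giving F minor.

F minor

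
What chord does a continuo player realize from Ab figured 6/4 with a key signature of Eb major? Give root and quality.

The figures 6/4 indicate a triad in second inversion.
In second inversion the root lies a fourth above the bass: a fourth above Ab in Eb major is D.
The chord tones are Ab, D, F, giving D diminished.

D diminished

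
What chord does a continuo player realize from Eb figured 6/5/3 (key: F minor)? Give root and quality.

The figures 6/5/3 indicate a seventh chord in first inversion.
In first inversion the root lies a sixth above the bass: a sixth above Eb in F minor is C.
The chord tones are Eb, G, Bb, C, giving C minor seventh.

C minor seventh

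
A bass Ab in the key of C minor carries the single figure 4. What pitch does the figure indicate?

Counting 3 letter steps above Ab lands on D; in C minor, that letter is D.

D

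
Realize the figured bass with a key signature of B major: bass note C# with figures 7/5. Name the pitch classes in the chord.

The written figures 7/5 are shorthand for 7/5/3: the 3 is implied.
A third above C# in this key is E.
A fifth above C# in this key is G#.
A seventh above C# in this key is B.
Together with the bass C#, this spells C# minor seventh in root position.

C#, E, G#, B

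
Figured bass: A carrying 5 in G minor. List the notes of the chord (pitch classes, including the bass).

The written figures 5 are shorthand for 5/3: the 3 is implied.
A third above A in this key is C.
A fifth above A in this key is Eb.
Together with the bass A, this spells A diminished in root position.

A, C, Eb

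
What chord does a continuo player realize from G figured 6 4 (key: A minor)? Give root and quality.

The figures 6 4 indicate a triad in second inversion.
In second inversion the root lies a fourth above the bass: a fourth above G in A minor is C.
The chord tones are G, C, E, giving C major.

C major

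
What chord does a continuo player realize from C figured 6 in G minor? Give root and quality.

A diminished

The figures 6 indicate a triad in first inversion.
In first inversion the root lies a sixth above the bass: a sixth above C in G minor is A.
The chord tones are C, Eb, A, giving A diminished.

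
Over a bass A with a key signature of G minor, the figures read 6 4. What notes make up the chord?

A fourth above A in this key is D.
A sixth above A in this key is F.
Together with the bass A, this spells D minor in second inversion.

A, D, F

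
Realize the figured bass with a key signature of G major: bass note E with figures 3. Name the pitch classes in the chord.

The written figures 3 are shorthand for 5/3: the 5 is implied.
A third above E in this key is G.
A fifth above E in this key is B.
Together with the bass E, this spells E minor in root position.

E, G, B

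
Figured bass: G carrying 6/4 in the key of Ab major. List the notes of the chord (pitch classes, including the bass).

A fourth above G in this key is C.
A sixth above G in this key is Eb.
Together with the bass G, this spells C minor in second inversion.

G, C, Eb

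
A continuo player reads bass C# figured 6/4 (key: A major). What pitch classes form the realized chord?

A fourth above C# in this key is F#.
A sixth above C# in this key is A.
Together with the bass C#, this spells F# minor in second inversion.

C#, F#, A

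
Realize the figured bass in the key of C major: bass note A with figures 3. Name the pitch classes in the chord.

The written figures 3 are shorthand for 5/3: the 5 is implied.
A third above A in this key is C.
A fifth above A in this key is E.
Together with the bass A, this spells A minor in root position.

A, C, E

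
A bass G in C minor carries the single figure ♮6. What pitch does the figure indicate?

Counting 5 letter steps above G lands on E; in C minor, that letter is Eb.
The ♮6 figure makes it natural, giving E.

E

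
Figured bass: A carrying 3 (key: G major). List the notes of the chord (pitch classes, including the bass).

A, C, E

The written figures 3 are shorthand for 5/3: the 5 is implied.
A third above A in this key is C.
A fifth above A in this key is E.
Together with the bass A, this spells A minor in root position.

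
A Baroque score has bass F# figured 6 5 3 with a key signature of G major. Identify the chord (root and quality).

D dominant seventh

The figures 6 5 3 indicate a seventh chord in first inversion.
In first inversion the root lies a sixth above the bass: a sixth above F# in G major is D.
The chord tones are F#, A, C, D, giving D dominant seventh.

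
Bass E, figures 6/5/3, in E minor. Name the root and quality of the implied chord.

C major seventh

The figures 6/5/3 indicate a seventh chord in first inversion.
In first inversion the root lies a sixth above the bass: a sixth above E in E minor is C.
The chord tones are E, G, B, C, giving C major seventh.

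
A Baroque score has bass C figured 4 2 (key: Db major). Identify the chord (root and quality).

Db major seventh

The figures 4 2 indicate a seventh chord in third inversion.
In third inversion the root lies a second above the bass: a second above C in Db major is Db.
The chord tones are C, Db, F, Ab, giving Db major seventh.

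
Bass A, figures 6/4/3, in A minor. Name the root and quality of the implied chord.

The figures 6/4/3 indicate a seventh chord in second inversion.
In second inversion the root lies a fourth above the bass: a fourth above A in A minor is D.
The chord tones are A, C, D, F, giving D minor seventh.

D minor seventh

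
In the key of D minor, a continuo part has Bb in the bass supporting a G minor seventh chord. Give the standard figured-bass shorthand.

6/5

Bb is the third of G minor seventh, so the chord is in first inversion.
A seventh chord in first inversion is figured 6/5/3, conventionally abbreviated 6/5.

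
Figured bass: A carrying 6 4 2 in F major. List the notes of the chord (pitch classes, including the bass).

A, Bb, D, F

A second above A in this key is Bb.
A fourth above A in this key is D.
A sixth above A in this key is F.
Together with the bass A, this spells Bb major seventh in third inversion.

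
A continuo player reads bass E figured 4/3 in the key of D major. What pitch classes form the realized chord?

E, G, A, C#

The written figures 4/3 are shorthand for 6/4/3: the 6 is implied.
A third above E in this key is G.
A fourth above E in this key is A.
A sixth above E in this key is C#.
Together with the bass E, this spells A dominant seventh in second inversion.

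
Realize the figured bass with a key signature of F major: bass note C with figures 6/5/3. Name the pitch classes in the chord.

C, E, G, A

A third above C in this key is E.
A fifth above C in this key is G.
A sixth above C in this key is A.
Together with the bass C, this spells A minor seventh in first inversion.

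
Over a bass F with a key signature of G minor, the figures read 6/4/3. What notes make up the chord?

A third above F in this key is A.
A fourth above F in this key is Bb.
A sixth above F in this key is D.
Together with the bass F, this spells Bb major seventh in second inversion.

F, A, Bb, D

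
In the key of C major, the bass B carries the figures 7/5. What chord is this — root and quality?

The figures 7/5 indicate a seventh chord in root position.
In root position the bass is the root, so the root is B.
The chord tones are B, D, F, A, giving B half-diminished seventh.

B half-diminished seventh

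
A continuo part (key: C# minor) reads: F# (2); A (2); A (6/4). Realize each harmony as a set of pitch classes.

F# (6/4/2): F#, G#, B, D#.
A (6/4/2): A, B, D#, F#.
A (6/4): A, D#, F#.

F#, G#, B, D# | A, B, D#, F# | A, D#, F#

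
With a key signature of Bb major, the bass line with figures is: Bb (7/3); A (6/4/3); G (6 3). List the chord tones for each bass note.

Bb, D, F, A | A, C, D, F | G, Bb, Eb

Bb (7/5/3): Bb, D, F, A.
A (6/4/3): A, C, D, F.
G (6/3): G, Bb, Eb.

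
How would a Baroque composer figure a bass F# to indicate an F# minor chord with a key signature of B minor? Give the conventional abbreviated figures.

no figures

F# is the root of F# minor, so the chord is in root position.
A triad in root position is figured 5/3, conventionally abbreviated (no figures — root-position triad).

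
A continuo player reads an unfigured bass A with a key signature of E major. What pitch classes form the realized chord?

An unfigured bass implies 5/3.
A third above A in this key is C#.
A fifth above A in this key is E.
Together with the bass A, this spells A major in root position.

A, C#, E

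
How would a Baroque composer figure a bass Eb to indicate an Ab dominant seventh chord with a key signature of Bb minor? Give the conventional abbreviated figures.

4/3

Eb is the fifth of Ab dominant seventh, so the chord is in second inversion.
A seventh chord in second inversion is figured 6/4/3, conventionally abbreviated 4/3.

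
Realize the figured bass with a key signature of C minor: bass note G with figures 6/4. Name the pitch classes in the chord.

G, C, Eb

A fourth above G in this key is C.
A sixth above G in this key is Eb.
Together with the bass G, this spells C minor in second inversion.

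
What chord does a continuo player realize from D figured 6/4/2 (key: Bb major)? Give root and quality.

The figures 6/4/2 indicate a seventh chord in third inversion.
In third inversion the root lies a second above the bass: a second above D in Bb major is Eb.
The chord tones are D, Eb, G, Bb, giving Eb major seventh.

Eb major seventh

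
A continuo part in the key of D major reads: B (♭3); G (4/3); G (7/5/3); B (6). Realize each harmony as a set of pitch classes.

B (5/b3): B, Db, F#.
G (6/4/3): G, B, C#, E.
G (7/5/3): G, B, D, F#.
B (6/3): B, D, G.

B, Db, F# | G, B, C#, E | G, B, D, F# | B, D, G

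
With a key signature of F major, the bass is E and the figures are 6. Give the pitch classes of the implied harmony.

E, G, C

The written figures 6 are shorthand for 6/3: the 3 is implied.
A third above E in this key is G.
A sixth above E in this key is C.
Together with the bass E, this spells C major in first inversion.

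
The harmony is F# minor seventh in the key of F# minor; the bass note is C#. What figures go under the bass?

C# is the fifth of F# minor seventh, so the chord is in second inversion.
A seventh chord in second inversion is figured 6/4/3, conventionally abbreviated 4/3.

4/3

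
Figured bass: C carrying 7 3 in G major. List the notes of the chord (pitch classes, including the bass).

The written figures 7 3 are shorthand for 7/5/3: the 5 is implied.
A third above C in this key is E.
A fifth above C in this key is G.
A seventh above C in this key is B.
Together with the bass C, this spells C major seventh in root position.

C, E, G, B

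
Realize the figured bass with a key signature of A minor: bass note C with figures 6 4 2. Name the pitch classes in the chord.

A second above C in this key is D.
A fourth above C in this key is F.
A sixth above C in this key is A.
Together with the bass C, this spells D minor seventh in third inversion.

C, D, F, A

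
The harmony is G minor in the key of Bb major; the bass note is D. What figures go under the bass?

6/4

D is the fifth of G minor, so the chord is in second inversion.
A triad in second inversion is figured 6/4, conventionally abbreviated 6/4.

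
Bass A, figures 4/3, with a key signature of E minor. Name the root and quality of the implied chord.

The figures 4/3 indicate a seventh chord in second inversion.
In second inversion the root lies a fourth above the bass: a fourth above A in E minor is D.
The chord tones are A, C, D, F#, giving D dominant seventh.

D dominant seventh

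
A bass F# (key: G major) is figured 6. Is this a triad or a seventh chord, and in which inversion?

6 is shorthand for 6/3.
Intervals of 6/3 above the bass form a triad; the bass is the third, so this is first inversion.

triad, first inversion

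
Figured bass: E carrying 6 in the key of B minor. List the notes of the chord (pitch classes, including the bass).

The written figures 6 are shorthand for 6/3: the 3 is implied.
A third above E in this key is G.
A sixth above E in this key is C#.
Together with the bass E, this spells C# diminished in first inversion.

E, G, C#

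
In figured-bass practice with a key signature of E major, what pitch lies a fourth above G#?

C#

Counting 3 letter steps above G# lands on C; in E major, that letter is C#.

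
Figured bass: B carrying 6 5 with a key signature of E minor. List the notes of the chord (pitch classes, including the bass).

The written figures 6 5 are shorthand for 6/5/3: the 3 is implied.
A third above B in this key is D.
A fifth above B in this key is F#.
A sixth above B in this key is G.
Together with the bass B, this spells G major seventh in first inversion.

B, D, F#, G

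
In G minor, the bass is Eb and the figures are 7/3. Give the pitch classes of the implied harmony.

The written figures 7/3 are shorthand for 7/5/3: the 5 is implied.
A third above Eb in this key is G.
A fifth above Eb in this key is Bb.
A seventh above Eb in this key is D.
Together with the bass Eb, this spells Eb major seventh in root position.

Eb, G, Bb, D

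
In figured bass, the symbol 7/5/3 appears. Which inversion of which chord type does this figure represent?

seventh chord, root position

Intervals of 7/5/3 above the bass form a seventh chord; the bass is the root, so this is root position.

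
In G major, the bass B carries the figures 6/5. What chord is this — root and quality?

G major seventh

The figures 6/5 indicate a seventh chord in first inversion.
In first inversion the root lies a sixth above the bass: a sixth above B in G major is G.
The chord tones are B, D, F#, G, giving G major seventh.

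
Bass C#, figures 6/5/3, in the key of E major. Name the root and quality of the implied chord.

A major seventh

The figures 6/5/3 indicate a seventh chord in first inversion.
In first inversion the root lies a sixth above the bass: a sixth above C# in E major is A.
The chord tones are C#, E, G#, A, giving A major seventh.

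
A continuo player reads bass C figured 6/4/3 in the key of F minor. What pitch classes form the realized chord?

A third above C in this key is Eb.
A fourth above C in this key is F.
A sixth above C in this key is Ab.
Together with the bass C, this spells F minor seventh in second inversion.

C, Eb, F, Ab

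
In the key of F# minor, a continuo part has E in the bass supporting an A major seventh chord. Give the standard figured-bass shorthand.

4/3

E is the fifth of A major seventh, so the chord is in second inversion.
A seventh chord in second inversion is figured 6/4/3, conventionally abbreviated 4/3.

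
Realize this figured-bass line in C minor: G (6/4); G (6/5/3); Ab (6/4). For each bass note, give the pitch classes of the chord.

G, C, Eb | G, Bb, D, Eb | Ab, D, F

G (6/4): G, C, Eb.
G (6/5/3): G, Bb, D, Eb.
Ab (6/4): Ab, D, F.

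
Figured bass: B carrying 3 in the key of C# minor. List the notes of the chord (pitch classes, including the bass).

B, D#, F#

The written figures 3 are shorthand for 5/3: the 5 is implied.
A third above B in this key is D#.
A fifth above B in this key is F#.
Together with the bass B, this spells B major in root position.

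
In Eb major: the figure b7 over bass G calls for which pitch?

Counting 6 letter steps above G lands on F; in Eb major, that letter is F.
The b7 figure lowers it a semitone, giving Fb.

Fb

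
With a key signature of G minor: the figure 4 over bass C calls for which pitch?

Counting 3 letter steps above C lands on F; in G minor, that letter is F.

F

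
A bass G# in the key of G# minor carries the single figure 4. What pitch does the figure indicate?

Counting 3 letter steps above G# lands on C; in G# minor, that letter is C#.

C#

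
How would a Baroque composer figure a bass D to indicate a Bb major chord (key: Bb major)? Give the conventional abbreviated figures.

6

D is the third of Bb major, so the chord is in first inversion.
A triad in first inversion is figured 6/3, conventionally abbreviated 6.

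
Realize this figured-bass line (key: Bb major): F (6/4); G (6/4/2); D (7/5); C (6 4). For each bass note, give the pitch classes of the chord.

F (6/4): F, Bb, D.
G (6/4/2): G, A, C, Eb.
D (7/5/3): D, F, A, C.
C (6/4): C, F, A.

F, Bb, D | G, A, C, Eb | D, F, A, C | C, F, A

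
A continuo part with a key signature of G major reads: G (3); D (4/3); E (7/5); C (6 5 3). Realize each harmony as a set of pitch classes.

G, B, D | D, F#, G, B | E, G, B, D | C, E, G, A

G (5/3): G, B, D.
D (6/4/3): D, F#, G, B.
E (7/5/3): E, G, B, D.
C (6/5/3): C, E, G, A.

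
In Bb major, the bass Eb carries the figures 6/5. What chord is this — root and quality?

The figures 6/5 indicate a seventh chord in first inversion.
In first inversion the root lies a sixth above the bass: a sixth above Eb in Bb major is C.
The chord tones are Eb, G, Bb, C, giving C minor seventh.

C minor seventh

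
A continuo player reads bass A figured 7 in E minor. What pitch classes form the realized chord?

The written figures 7 are shorthand for 7/5/3: the 5/3 are implied.
A third above A in this key is C.
A fifth above A in this key is E.
A seventh above A in this key is G.
Together with the bass A, this spells A minor seventh in root position.

A, C, E, G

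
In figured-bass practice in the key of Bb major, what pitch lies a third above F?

A

Counting 2 letter steps above F lands on A; in Bb major, that letter is A.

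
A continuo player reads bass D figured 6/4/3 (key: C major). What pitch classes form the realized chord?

A third above D in this key is F.
A fourth above D in this key is G.
A sixth above D in this key is B.
Together with the bass D, this spells G dominant seventh in second inversion.

D, F, G, B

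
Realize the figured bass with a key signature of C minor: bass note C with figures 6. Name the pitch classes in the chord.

The written figures 6 are shorthand for 6/3: the 3 is implied.
A third above C in this key is Eb.
A sixth above C in this key is Ab.
Together with the bass C, this spells Ab major in first inversion.

C, Eb, Ab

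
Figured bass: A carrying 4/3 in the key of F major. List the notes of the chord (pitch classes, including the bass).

The written figures 4/3 are shorthand for 6/4/3: the 6 is implied.
A third above A in this key is C.
A fourth above A in this key is D.
A sixth above A in this key is F.
Together with the bass A, this spells D minor seventh in second inversion.

A, C, D, F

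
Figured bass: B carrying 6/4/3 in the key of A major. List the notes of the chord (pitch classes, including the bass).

B, D, E, G#

A third above B in this key is D.
A fourth above B in this key is E.
A sixth above B in this key is G#.
Together with the bass B, this spells E dominant seventh in second inversion.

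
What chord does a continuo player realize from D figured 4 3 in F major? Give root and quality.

The figures 4 3 indicate a seventh chord in second inversion.
In second inversion the root lies a fourth above the bass: a fourth above D in F major is G.
The chord tones are D, F, G, Bb, giving G minor seventh.

G minor seventh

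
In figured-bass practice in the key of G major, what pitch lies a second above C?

Counting 1 letter step above C lands on D; in G major, that letter is D.

D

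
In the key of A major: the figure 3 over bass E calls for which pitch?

G#

Counting 2 letter steps above E lands on G; in A major, that letter is G#.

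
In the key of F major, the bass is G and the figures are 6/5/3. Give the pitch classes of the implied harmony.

G, Bb, D, E

A third above G in this key is Bb.
A fifth above G in this key is D.
A sixth above G in this key is E.
Together with the bass G, this spells E half-diminished seventh in first inversion.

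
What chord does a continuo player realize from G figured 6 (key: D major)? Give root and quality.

E minor

The figures 6 indicate a triad in first inversion.
In first inversion the root lies a sixth above the bass: a sixth above G in D major is E.
The chord tones are G, B, E, giving E minor.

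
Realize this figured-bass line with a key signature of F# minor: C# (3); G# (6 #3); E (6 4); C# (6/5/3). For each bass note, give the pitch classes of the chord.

C#, E, G# | G#, B#, E | E, A, C# | C#, E, G#, A

C# (5/3): C#, E, G#.
G# (6/#3): G#, B#, E.
E (6/4): E, A, C#.
C# (6/5/3): C#, E, G#, A.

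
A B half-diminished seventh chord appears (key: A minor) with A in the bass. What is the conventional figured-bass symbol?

4/2

A is the seventh of B half-diminished seventh, so the chord is in third inversion.
A seventh chord in third inversion is figured 6/4/2, conventionally abbreviated 4/2.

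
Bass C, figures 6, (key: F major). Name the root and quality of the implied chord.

The figures 6 indicate a triad in first inversion.
In first inversion the root lies a sixth above the bass: a sixth above C in F major is A.
The chord tones are C, E, A, giving A minor.

A minor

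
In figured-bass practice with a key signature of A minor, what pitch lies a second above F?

Counting 1 letter step above F lands on G; in A minor, that letter is G.

G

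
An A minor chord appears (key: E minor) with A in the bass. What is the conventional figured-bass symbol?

no figures

A is the root of A minor, so the chord is in root position.
A triad in root position is figured 5/3, conventionally abbreviated (no figures — root-position triad).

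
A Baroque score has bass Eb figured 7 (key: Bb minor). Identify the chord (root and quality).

Eb minor seventh

The figures 7 indicate a seventh chord in root position.
In root position the bass is the root, so the root is Eb.
The chord tones are Eb, Gb, Bb, Db, giving Eb minor seventh.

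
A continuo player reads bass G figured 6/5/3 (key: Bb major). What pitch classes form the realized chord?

A third above G in this key is Bb.
A fifth above G in this key is D.
A sixth above G in this key is Eb.
Together with the bass G, this spells Eb major seventh in first inversion.

G, Bb, D, Eb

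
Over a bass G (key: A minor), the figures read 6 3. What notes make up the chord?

G, B, E

A third above G in this key is B.
A sixth above G in this key is E.
Together with the bass G, this spells E minor in first inversion.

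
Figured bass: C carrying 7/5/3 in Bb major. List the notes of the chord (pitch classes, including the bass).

A third above C in this key is Eb.
A fifth above C in this key is G.
A seventh above C in this key is Bb.
Together with the bass C, this spells C minor seventh in root position.

C, Eb, G, Bb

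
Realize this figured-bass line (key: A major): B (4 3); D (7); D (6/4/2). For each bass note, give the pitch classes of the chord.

B, D, E, G# | D, F#, A, C# | D, E, G#, B

B (6/4/3): B, D, E, G#.
D (7/5/3): D, F#, A, C#.
D (6/4/2): D, E, G#, B.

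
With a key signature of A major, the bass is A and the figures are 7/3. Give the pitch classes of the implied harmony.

The written figures 7/3 are shorthand for 7/5/3: the 5 is implied.
A third above A in this key is C#.
A fifth above A in this key is E.
A seventh above A in this key is G#.
Together with the bass A, this spells A major seventh in root position.

A, C#, E, G#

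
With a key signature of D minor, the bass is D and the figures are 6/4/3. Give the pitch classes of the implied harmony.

D, F, G, Bb

A third above D in this key is F.
A fourth above D in this key is G.
A sixth above D in this key is Bb.
Together with the bass D, this spells G minor seventh in second inversion.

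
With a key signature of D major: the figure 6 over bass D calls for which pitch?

B

Counting 5 letter steps above D lands on B; in D major, that letter is B.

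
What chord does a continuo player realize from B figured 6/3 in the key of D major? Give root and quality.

The figures 6/3 indicate a triad in first inversion.
In first inversion the root lies a sixth above the bass: a sixth above B in D major is G.
The chord tones are B, D, G, giving G major.

G major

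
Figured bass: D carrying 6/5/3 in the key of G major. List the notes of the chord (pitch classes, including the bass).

A third above D in this key is F#.
A fifth above D in this key is A.
A sixth above D in this key is B.
Together with the bass D, this spells B minor seventh in first inversion.

D, F#, A, B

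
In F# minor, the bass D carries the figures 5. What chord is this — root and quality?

The figures 5 indicate a triad in root position.
In root position the bass is the root, so the root is D.
The chord tones are D, F#, A, giving D major.

D major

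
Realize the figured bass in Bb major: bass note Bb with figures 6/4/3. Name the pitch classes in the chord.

Bb, D, Eb, G

A third above Bb in this key is D.
A fourth above Bb in this key is Eb.
A sixth above Bb in this key is G.
Together with the bass Bb, this spells Eb major seventh in second inversion.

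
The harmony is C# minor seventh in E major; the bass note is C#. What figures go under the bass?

C# is the root of C# minor seventh, so the chord is in root position.
A seventh chord in root position is figured 7/5/3, conventionally abbreviated 7.

7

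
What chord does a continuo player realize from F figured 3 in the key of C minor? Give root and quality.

F minor

The figures 3 indicate a triad in root position.
In root position the bass is the root, so the root is F.
The chord tones are F, Ab, C, giving F minor.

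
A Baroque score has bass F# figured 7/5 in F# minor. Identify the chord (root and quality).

The figures 7/5 indicate a seventh chord in root position.
In root position the bass is the root, so the root is F#.
The chord tones are F#, A, C#, E, giving F# minor seventh.

F# minor seventh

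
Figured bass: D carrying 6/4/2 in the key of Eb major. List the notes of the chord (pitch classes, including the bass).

D, Eb, G, Bb

A second above D in this key is Eb.
A fourth above D in this key is G.
A sixth above D in this key is Bb.
Together with the bass D, this spells Eb major seventh in third inversion.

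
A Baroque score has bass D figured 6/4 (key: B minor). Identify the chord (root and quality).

The figures 6/4 indicate a triad in second inversion.
In second inversion the root lies a fourth above the bass: a fourth above D in B minor is G.
The chord tones are D, G, B, giving G major.

G major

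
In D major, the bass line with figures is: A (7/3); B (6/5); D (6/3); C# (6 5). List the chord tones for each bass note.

A, C#, E, G | B, D, F#, G | D, F#, B | C#, E, G, A

A (7/5/3): A, C#, E, G.
B (6/5/3): B, D, F#, G.
D (6/3): D, F#, B.
C# (6/5/3): C#, E, G, A.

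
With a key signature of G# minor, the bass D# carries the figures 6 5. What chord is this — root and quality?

The figures 6 5 indicate a seventh chord in first inversion.
In first inversion the root lies a sixth above the bass: a sixth above D# in G# minor is B.
The chord tones are D#, F#, A#, B, giving B major seventh.

B major seventh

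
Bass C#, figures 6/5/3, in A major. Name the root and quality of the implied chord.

The figures 6/5/3 indicate a seventh chord in first inversion.
In first inversion the root lies a sixth above the bass: a sixth above C# in A major is A.
The chord tones are C#, E, G#, A, giving A major seventh.

A major seventh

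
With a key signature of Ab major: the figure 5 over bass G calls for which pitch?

Counting 4 letter steps above G lands on D; in Ab major, that letter is Db.

Db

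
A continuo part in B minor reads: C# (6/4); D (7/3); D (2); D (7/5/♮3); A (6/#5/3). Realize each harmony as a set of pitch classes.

C#, F#, A | D, F#, A, C# | D, E, G, B | D, F, A, C# | A, C#, E#, F#

C# (6/4): C#, F#, A.
D (7/5/3): D, F#, A, C#.
D (6/4/2): D, E, G, B.
D (7/5/♮3): D, F, A, C#.
A (6/#5/3): A, C#, E#, F#.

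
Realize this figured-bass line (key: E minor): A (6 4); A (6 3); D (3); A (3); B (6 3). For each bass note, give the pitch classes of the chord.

A (6/4): A, D, F#.
A (6/3): A, C, F#.
D (5/3): D, F#, A.
A (5/3): A, C, E.
B (6/3): B, D, G.

A, D, F# | A, C, F# | D, F#, A | A, C, E | B, D, G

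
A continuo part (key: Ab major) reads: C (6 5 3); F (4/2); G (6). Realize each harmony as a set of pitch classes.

C, Eb, G, Ab | F, G, Bb, Db | G, Bb, Eb

C (6/5/3): C, Eb, G, Ab.
F (6/4/2): F, G, Bb, Db.
G (6/3): G, Bb, Eb.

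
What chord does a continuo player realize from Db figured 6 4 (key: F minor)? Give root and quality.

G diminished

The figures 6 4 indicate a triad in second inversion.
In second inversion the root lies a fourth above the bass: a fourth above Db in F minor is G.
The chord tones are Db, G, Bb, giving G diminished.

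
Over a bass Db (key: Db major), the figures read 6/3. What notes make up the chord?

A third above Db in this key is F.
A sixth above Db in this key is Bb.
Together with the bass Db, this spells Bb minor in first inversion.

Db, F, Bb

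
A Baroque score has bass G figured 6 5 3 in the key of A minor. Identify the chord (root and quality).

E minor seventh

The figures 6 5 3 indicate a seventh chord in first inversion.
In first inversion the root lies a sixth above the bass: a sixth above G in A minor is E.
The chord tones are G, B, D, E, giving E minor seventh.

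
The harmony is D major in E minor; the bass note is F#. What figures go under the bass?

6

F# is the third of D major, so the chord is in first inversion.
A triad in first inversion is figured 6/3, conventionally abbreviated 6.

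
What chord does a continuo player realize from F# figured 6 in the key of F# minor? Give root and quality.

The figures 6 indicate a triad in first inversion.
In first inversion the root lies a sixth above the bass: a sixth above F# in F# minor is D.
The chord tones are F#, A, D, giving D major.

D major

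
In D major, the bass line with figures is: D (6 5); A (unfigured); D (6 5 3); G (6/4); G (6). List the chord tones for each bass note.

D, F#, A, B | A, C#, E | D, F#, A, B | G, C#, E | G, B, E

D (6/5/3): D, F#, A, B.
A (5/3): A, C#, E.
D (6/5/3): D, F#, A, B.
G (6/4): G, C#, E.
G (6/3): G, B, E.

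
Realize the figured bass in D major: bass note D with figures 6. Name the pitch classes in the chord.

The written figures 6 are shorthand for 6/3: the 3 is implied.
A third above D in this key is F#.
A sixth above D in this key is B.
Together with the bass D, this spells B minor in first inversion.

D, F#, B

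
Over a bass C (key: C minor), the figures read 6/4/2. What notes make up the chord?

A second above C in this key is D.
A fourth above C in this key is F.
A sixth above C in this key is Ab.
Together with the bass C, this spells D half-diminished seventh in third inversion.

C, D, F, Ab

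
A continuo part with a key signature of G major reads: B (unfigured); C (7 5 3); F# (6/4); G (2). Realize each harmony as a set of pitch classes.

B, D, F# | C, E, G, B | F#, B, D | G, A, C, E

B (5/3): B, D, F#.
C (7/5/3): C, E, G, B.
F# (6/4): F#, B, D.
G (6/4/2): G, A, C, E.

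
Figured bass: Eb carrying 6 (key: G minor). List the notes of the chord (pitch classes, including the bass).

Eb, G, C

The written figures 6 are shorthand for 6/3: the 3 is implied.
A third above Eb in this key is G.
A sixth above Eb in this key is C.
Together with the bass Eb, this spells C minor in first inversion.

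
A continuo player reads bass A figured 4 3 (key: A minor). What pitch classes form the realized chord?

A, C, D, F

The written figures 4 3 are shorthand for 6/4/3: the 6 is implied.
A third above A in this key is C.
A fourth above A in this key is D.
A sixth above A in this key is F.
Together with the bass A, this spells D minor seventh in second inversion.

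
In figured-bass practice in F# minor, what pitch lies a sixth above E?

C#

Counting 5 letter steps above E lands on C; in F# minor, that letter is C#.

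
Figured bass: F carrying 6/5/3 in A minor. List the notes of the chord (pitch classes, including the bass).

F, A, C, D

A third above F in this key is A.
A fifth above F in this key is C.
A sixth above F in this key is D.
Together with the bass F, this spells D minor seventh in first inversion.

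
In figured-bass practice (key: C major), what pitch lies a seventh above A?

G

Counting 6 letter steps above A lands on G; in C major, that letter is G.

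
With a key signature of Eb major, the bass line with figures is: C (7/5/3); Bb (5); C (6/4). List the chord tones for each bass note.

C (7/5/3): C, Eb, G, Bb.
Bb (5/3): Bb, D, F.
C (6/4): C, F, Ab.

C, Eb, G, Bb | Bb, D, F | C, F, Ab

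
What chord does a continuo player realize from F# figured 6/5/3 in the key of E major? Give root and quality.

The figures 6/5/3 indicate a seventh chord in first inversion.
In first inversion the root lies a sixth above the bass: a sixth above F# in E major is D#.
The chord tones are F#, A, C#, D#, giving D# half-diminished seventh.

D# half-diminished seventh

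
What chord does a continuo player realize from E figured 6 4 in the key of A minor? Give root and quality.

The figures 6 4 indicate a triad in second inversion.
In second inversion the root lies a fourth above the bass: a fourth above E in A minor is A.
The chord tones are E, A, C, giving A minor.

A minor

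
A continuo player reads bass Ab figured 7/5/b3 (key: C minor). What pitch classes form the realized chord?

A third above Ab in this key is C, lowered to Cb by the flat.
A fifth above Ab in this key is Eb.
A seventh above Ab in this key is G.
Together with the bass Ab, this spells Ab minor-major seventh in root position.

Ab, Cb, Eb, G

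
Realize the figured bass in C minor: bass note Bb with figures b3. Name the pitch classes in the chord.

The written figures b3 are shorthand for 5/3: the 5 is implied.
A third above Bb in this key is D, lowered to Db by the flat.
A fifth above Bb in this key is F.
Together with the bass Bb, this spells Bb minor in root position.

Bb, Db, F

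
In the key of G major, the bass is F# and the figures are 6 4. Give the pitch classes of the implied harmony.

F#, B, D

A fourth above F# in this key is B.
A sixth above F# in this key is D.
Together with the bass F#, this spells B minor in second inversion.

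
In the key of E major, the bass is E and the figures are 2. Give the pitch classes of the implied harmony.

E, F#, A, C#

The written figures 2 are shorthand for 6/4/2: the 6/4 are implied.
A second above E in this key is F#.
A fourth above E in this key is A.
A sixth above E in this key is C#.
Together with the bass E, this spells F# minor seventh in third inversion.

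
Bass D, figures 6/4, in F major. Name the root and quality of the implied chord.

G minor

The figures 6/4 indicate a triad in second inversion.
In second inversion the root lies a fourth above the bass: a fourth above D in F major is G.
The chord tones are D, G, Bb, giving G minor.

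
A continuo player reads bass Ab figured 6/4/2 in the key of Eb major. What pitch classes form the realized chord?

A second above Ab in this key is Bb.
A fourth above Ab in this key is D.
A sixth above Ab in this key is F.
Together with the bass Ab, this spells Bb dominant seventh in third inversion.

Ab, Bb, D, F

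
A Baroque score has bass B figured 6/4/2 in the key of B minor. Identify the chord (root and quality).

C# half-diminished seventh

The figures 6/4/2 indicate a seventh chord in third inversion.
In third inversion the root lies a second above the bass: a second above B in B minor is C#.
The chord tones are B, C#, E, G, giving C# half-diminished seventh.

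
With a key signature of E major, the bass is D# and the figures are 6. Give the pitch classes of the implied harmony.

D#, F#, B

The written figures 6 are shorthand for 6/3: the 3 is implied.
A third above D# in this key is F#.
A sixth above D# in this key is B.
Together with the bass D#, this spells B major in first inversion.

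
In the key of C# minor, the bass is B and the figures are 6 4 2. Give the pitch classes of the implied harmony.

A second above B in this key is C#.
A fourth above B in this key is E.
A sixth above B in this key is G#.
Together with the bass B, this spells C# minor seventh in third inversion.

B, C#, E, G#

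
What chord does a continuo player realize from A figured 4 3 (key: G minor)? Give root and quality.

The figures 4 3 indicate a seventh chord in second inversion.
In second inversion the root lies a fourth above the bass: a fourth above A in G minor is D.
The chord tones are A, C, D, F, giving D minor seventh.

D minor seventh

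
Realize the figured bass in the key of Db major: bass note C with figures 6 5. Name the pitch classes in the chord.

The written figures 6 5 are shorthand for 6/5/3: the 3 is implied.
A third above C in this key is Eb.
A fifth above C in this key is Gb.
A sixth above C in this key is Ab.
Together with the bass C, this spells Ab dominant seventh in first inversion.

C, Eb, Gb, Ab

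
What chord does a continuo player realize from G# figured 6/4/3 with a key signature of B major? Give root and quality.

C# minor seventh

The figures 6/4/3 indicate a seventh chord in second inversion.
In second inversion the root lies a fourth above the bass: a fourth above G# in B major is C#.
The chord tones are G#, B, C#, E, giving C# minor seventh.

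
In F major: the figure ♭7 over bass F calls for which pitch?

Eb

Counting 6 letter steps above F lands on E; in F major, that letter is E.
The b7 figure lowers it a semitone, giving Eb.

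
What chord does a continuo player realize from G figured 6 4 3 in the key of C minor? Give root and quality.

The figures 6 4 3 indicate a seventh chord in second inversion.
In second inversion the root lies a fourth above the bass: a fourth above G in C minor is C.
The chord tones are G, Bb, C, Eb, giving C minor seventh.

C minor seventh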